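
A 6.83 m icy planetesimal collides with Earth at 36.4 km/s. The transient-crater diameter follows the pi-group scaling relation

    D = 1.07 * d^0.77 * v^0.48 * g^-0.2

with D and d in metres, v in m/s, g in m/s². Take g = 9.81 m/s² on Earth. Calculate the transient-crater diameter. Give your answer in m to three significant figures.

In SI units: v = 36400 m/s.
d^0.77 = 6.83^0.77 = 4.390
v^0.48 = 36400^0.48 = 154.6
g^-0.2 = 9.81^-0.2 = 0.6334
D = 1.07 × 4.390 × 154.6 × 0.6334 = 460.0 m

D ≈ 460 m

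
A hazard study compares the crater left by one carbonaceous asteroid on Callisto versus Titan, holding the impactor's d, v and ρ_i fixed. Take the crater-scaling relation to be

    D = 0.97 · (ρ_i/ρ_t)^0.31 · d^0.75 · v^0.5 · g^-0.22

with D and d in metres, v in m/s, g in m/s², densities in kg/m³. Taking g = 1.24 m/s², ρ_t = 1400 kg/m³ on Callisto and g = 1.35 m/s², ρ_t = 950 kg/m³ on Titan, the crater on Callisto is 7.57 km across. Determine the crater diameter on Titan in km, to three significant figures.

The impactor-only factors (d, v, ρ_i) cancel in the ratio, leaving D_Titan/D_Callisto = (g_Titan/g_Callisto)^-0.22 · (ρ_t,Callisto/ρ_t,Titan)^0.31.
(1.35/1.24)^-0.22 = 1.089^-0.22 = 0.9814
(1400/950)^0.31 = 1.474^0.31 = 1.128
Ratio = 0.9814 × 1.128 = 1.107
D_Titan = 1.107 × 7.57 km = 8.38 km

D ≈ 8.38 km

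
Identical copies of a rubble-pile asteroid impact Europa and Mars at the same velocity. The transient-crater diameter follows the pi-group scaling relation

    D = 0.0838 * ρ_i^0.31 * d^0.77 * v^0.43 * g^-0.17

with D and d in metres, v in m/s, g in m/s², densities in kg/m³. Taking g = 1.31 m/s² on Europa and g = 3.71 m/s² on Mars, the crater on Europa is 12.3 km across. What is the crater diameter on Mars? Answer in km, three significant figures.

All impactor-dependent factors cancel in the ratio, leaving D_Mars/D_Europa = (g_Mars/g_Europa)^-0.17.
(3.71/1.31)^-0.17 = 2.832^-0.17 = 0.8378
D_Mars = 0.8378 × 12.3 km = 10.3 km

D ≈ 10.3 km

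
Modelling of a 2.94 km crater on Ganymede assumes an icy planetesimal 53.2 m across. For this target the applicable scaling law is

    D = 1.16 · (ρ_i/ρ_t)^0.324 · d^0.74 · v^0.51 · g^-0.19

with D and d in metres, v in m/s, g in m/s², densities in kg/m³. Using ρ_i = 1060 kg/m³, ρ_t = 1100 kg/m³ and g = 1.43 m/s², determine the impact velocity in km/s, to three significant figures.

Rearranging for v: v = [D / (1.16 · (1060/1100)^0.324 · 53.2^0.74 · 1.43^-0.19)]^(1/0.51).
D = 2940 m.
(1060/1100)^0.324 = 0.9881
53.2^0.74 = 18.93
1.43^-0.19 = 0.9343
Denominator = 1.16 × 0.9881 × 18.93 × 0.9343 = 20.27
D / 20.27 = 2940 / 20.27 = 145.0
v = 145.0^(1/0.51) = 145.0^1.9608 = 17299 m/s

v ≈ 17.3 km/s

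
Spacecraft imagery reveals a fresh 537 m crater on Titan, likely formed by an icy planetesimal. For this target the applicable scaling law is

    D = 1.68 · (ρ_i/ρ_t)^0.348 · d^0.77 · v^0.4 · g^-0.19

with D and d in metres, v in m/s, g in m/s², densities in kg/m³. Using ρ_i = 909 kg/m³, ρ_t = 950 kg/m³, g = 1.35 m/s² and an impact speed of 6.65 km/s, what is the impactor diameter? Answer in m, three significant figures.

d ≈ 20.3 m

Rearranging for d: d = [D / (1.68 · (909/950)^0.348 · 6650^0.4 · 1.35^-0.19)]^(1/0.77).
(909/950)^0.348 = 0.9848
6650^0.4 = 33.82
1.35^-0.19 = 0.9446
Denominator = 1.68 × 0.9848 × 33.82 × 0.9446 = 52.85
D / 52.85 = 537 / 52.85 = 10.16
d = 10.16^(1/0.77) = 10.16^1.2987 = 20.31 m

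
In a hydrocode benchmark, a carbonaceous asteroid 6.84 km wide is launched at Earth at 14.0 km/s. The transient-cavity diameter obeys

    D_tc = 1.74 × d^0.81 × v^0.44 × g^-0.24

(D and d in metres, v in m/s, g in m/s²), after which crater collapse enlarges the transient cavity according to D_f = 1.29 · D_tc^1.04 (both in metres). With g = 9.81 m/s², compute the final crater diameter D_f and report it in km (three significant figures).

D_f ≈ 174 km

In SI: d = 6840 m, v = 14000 m/s.
d^0.81 = 6840^0.81 = 1278
v^0.44 = 14000^0.44 = 66.73
g^-0.24 = 9.81^-0.24 = 0.5781
D_tc = 1.74 × 1278 × 66.73 × 0.5781 = 85780 m
D_f = 1.29 × (85780)^1.04 = 1.743 × 10^5 m
     = 174.3 km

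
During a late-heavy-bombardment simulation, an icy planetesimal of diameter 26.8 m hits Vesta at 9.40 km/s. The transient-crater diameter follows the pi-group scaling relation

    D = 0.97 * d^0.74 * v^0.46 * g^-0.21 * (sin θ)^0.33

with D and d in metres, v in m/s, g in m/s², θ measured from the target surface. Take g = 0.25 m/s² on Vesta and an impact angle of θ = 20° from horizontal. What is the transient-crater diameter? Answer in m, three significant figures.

In SI units: v = 9400 m/s.
d^0.74 = 26.8^0.74 = 11.40
v^0.46 = 9400^0.46 = 67.24
g^-0.21 = 0.25^-0.21 = 1.338
(sin 20°)^0.33 = 0.3420^0.33 = 0.7018
D = 0.97 × 11.40 × 67.24 × 1.338 × 0.7018 = 698.2 m

D ≈ 698 m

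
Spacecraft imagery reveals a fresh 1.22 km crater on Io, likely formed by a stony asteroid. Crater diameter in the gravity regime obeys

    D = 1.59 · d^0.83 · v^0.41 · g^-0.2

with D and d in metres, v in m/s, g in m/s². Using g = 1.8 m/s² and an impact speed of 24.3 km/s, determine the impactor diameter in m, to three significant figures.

Rearranging for d: d = [D / (1.59 · 24300^0.41 · 1.8^-0.2)]^(1/0.83).
D = 1220 m.
24300^0.41 = 62.82
1.8^-0.2 = 0.8891
Denominator = 1.59 × 62.82 × 0.8891 = 88.81
D / 88.81 = 1220 / 88.81 = 13.74
d = 13.74^(1/0.83) = 13.74^1.2048 = 23.50 m

d ≈ 23.5 m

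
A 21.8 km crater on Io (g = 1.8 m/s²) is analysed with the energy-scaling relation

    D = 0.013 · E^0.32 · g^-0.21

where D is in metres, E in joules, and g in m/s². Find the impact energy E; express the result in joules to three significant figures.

E ≈ 4.16 × 10^19 J

Rearranging: E = [D / (0.013 · g^-0.21)]^(1/0.32).
D = 21800 m.
g^-0.21 = 1.8^-0.21 = 0.8839
D / (0.013 × 0.8839) = 21800 / (0.01149) = 1.897 × 10^6
E = (1.897 × 10^6)^3.125 = 4.159 × 10^19 J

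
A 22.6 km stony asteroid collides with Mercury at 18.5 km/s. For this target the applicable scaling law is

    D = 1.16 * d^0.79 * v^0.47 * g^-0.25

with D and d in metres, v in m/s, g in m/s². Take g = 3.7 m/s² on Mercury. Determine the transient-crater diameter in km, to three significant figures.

In SI units: d = 22600 m, v = 18500 m/s.
d^0.79 = 22600^0.79 = 2753
v^0.47 = 18500^0.47 = 101.3
g^-0.25 = 3.7^-0.25 = 0.7210
D = 1.16 × 2753 × 101.3 × 0.7210 = 2.332 × 10^5 m
   = 233.2 km

D ≈ 233 km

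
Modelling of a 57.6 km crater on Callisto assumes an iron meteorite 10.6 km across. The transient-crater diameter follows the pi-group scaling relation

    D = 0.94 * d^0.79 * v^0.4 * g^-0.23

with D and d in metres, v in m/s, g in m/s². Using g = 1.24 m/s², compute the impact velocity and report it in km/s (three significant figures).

Rearranging for v: v = [D / (0.94 · 10600^0.79 · 1.24^-0.23)]^(1/0.4).
D = 57600 m.
10600^0.79 = 1514
1.24^-0.23 = 0.9517
Denominator = 0.94 × 1514 × 0.9517 = 1354
D / 1354 = 57600 / 1354 = 42.54
v = 42.54^(1/0.4) = 42.54^2.5 = 11803 m/s

v ≈ 11.8 km/s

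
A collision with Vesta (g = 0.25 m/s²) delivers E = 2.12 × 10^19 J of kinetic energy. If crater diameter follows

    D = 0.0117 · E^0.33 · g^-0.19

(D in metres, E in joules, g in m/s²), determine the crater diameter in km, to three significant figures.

E^0.33 = (2.12 × 10^19)^0.33 = 2.386 × 10^6
g^-0.19 = 0.25^-0.19 = 1.301
D = 0.0117 × 2.386 × 10^6 × 1.301 = 36319 m
   = 36.32 km

D ≈ 36.3 km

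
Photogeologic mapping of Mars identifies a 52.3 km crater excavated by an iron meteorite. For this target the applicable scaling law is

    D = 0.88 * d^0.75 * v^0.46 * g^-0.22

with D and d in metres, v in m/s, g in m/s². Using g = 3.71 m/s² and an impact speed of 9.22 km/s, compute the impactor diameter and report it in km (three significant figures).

d ≈ 12.6 km

Rearranging for d: d = [D / (0.88 · 9220^0.46 · 3.71^-0.22)]^(1/0.75).
D = 52300 m.
9220^0.46 = 66.65
3.71^-0.22 = 0.7494
Denominator = 0.88 × 66.65 × 0.7494 = 43.95
D / 43.95 = 52300 / 43.95 = 1190
d = 1190^(1/0.75) = 1190^1.3333 = 12607 m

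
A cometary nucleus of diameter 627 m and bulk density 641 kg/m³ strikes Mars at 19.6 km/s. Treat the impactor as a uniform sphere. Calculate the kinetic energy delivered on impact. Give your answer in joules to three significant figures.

E ≈ 1.59 × 10^19 J

v = 19600 m/s.
Mass m = (π/6) ρ d³ = (π/6) × 641 × (627)³ = 8.273 × 10^10 kg
E = ½ m v² = 0.5 × 8.273 × 10^10 × (19600)² = 1.589 × 10^19 J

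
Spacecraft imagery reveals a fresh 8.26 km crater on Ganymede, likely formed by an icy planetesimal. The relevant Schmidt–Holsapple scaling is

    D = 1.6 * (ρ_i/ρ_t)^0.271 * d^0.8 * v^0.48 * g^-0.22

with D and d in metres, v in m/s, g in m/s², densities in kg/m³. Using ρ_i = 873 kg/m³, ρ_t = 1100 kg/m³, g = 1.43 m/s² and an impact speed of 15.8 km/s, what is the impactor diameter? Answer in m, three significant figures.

Rearranging for d: d = [D / (1.6 · (873/1100)^0.271 · 15800^0.48 · 1.43^-0.22)]^(1/0.8).
D = 8260 m.
(873/1100)^0.271 = 0.9393
15800^0.48 = 103.6
1.43^-0.22 = 0.9243
Denominator = 1.6 × 0.9393 × 103.6 × 0.9243 = 143.9
D / 143.9 = 8260 / 143.9 = 57.40
d = 57.40^(1/0.8) = 57.40^1.25 = 158.0 m

d ≈ 158 m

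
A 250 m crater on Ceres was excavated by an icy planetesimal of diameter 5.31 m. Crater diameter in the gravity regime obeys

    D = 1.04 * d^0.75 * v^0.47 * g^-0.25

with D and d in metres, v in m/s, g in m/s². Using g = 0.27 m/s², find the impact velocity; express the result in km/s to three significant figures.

Rearranging for v: v = [D / (1.04 · 5.31^0.75 · 0.27^-0.25)]^(1/0.47).
5.31^0.75 = 3.498
0.27^-0.25 = 1.387
Denominator = 1.04 × 3.498 × 1.387 = 5.046
D / 5.046 = 250 / 5.046 = 49.54
v = 49.54^(1/0.47) = 49.54^2.1277 = 4040 m/s

v ≈ 4.04 km/s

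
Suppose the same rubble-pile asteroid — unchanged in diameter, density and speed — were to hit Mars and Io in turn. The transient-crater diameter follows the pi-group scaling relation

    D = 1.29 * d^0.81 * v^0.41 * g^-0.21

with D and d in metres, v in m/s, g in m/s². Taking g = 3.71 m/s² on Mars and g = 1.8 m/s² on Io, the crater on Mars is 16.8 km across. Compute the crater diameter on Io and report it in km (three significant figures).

All impactor-dependent factors cancel in the ratio, leaving D_Io/D_Mars = (g_Io/g_Mars)^-0.21.
(1.8/3.71)^-0.21 = 0.4852^-0.21 = 1.164
D_Io = 1.164 × 16.8 km = 19.6 km

D ≈ 19.6 km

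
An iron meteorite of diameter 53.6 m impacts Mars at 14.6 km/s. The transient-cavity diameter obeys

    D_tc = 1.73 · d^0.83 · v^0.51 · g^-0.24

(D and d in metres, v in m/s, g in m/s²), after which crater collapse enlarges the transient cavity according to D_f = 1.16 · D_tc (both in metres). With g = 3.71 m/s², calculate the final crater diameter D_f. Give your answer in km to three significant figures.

D_f ≈ 5.31 km

v = 14600 m/s.
d^0.83 = 53.6^0.83 = 27.24
v^0.51 = 14600^0.51 = 133.0
g^-0.24 = 3.71^-0.24 = 0.7300
D_tc = 1.73 × 27.24 × 133.0 × 0.7300 = 4575 m
D_f = 1.16 × 4575 = 5307 m
     = 5.307 km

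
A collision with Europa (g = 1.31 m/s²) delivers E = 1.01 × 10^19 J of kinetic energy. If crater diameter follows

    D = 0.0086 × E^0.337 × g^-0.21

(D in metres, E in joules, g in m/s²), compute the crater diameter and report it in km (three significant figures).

D ≈ 20.6 km

E^0.337 = (1.01 × 10^19)^0.337 = 2.538 × 10^6
g^-0.21 = 1.31^-0.21 = 0.9449
D = 0.0086 × 2.538 × 10^6 × 0.9449 = 20624 m
   = 20.62 km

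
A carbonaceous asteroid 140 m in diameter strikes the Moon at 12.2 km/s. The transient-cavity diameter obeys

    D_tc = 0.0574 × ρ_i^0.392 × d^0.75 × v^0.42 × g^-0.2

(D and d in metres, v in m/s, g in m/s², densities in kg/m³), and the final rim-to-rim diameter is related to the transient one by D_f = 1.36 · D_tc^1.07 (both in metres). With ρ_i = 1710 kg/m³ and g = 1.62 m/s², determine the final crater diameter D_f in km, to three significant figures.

v = 12200 m/s.
ρ_i^0.392 = 1710^0.392 = 18.51
d^0.75 = 140^0.75 = 40.70
v^0.42 = 12200^0.42 = 52.03
g^-0.2 = 1.62^-0.2 = 0.9080
D_tc = 0.0574 × 18.51 × 40.70 × 52.03 × 0.9080 = 2043 m
D_f = 1.36 × (2043)^1.07 = 4737 m
     = 4.737 km

D_f ≈ 4.74 km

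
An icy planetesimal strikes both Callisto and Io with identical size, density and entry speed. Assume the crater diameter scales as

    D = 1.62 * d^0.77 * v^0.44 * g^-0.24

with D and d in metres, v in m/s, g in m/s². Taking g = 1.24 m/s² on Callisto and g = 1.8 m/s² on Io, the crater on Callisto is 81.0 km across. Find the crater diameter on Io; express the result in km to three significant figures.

All impactor-dependent factors cancel in the ratio, leaving D_Io/D_Callisto = (g_Io/g_Callisto)^-0.24.
(1.8/1.24)^-0.24 = 1.452^-0.24 = 0.9144
D_Io = 0.9144 × 81.0 km = 74.1 km

D ≈ 74.1 km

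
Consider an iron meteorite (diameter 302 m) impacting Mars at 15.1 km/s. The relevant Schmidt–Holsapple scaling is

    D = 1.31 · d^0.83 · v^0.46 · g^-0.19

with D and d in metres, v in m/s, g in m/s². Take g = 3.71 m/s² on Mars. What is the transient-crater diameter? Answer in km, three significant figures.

D ≈ 9.77 km

In SI units: v = 15100 m/s.
d^0.83 = 302^0.83 = 114.4
v^0.46 = 15100^0.46 = 83.62
g^-0.19 = 3.71^-0.19 = 0.7795
D = 1.31 × 114.4 × 83.62 × 0.7795 = 9768 m
   = 9.768 km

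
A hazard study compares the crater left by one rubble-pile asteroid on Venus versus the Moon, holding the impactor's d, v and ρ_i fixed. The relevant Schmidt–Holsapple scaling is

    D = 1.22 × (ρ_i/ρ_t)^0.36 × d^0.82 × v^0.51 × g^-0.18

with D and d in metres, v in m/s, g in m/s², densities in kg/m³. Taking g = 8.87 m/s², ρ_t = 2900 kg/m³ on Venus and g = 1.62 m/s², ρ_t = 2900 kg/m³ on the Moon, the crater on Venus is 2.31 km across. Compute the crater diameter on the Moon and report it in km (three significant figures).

D ≈ 3.14 km

The impactor-only factors (d, v, ρ_i) cancel in the ratio, leaving D_Moon/D_Venus = (g_Moon/g_Venus)^-0.18 · (ρ_t,Venus/ρ_t,Moon)^0.36.
(1.62/8.87)^-0.18 = 0.1826^-0.18 = 1.358
(2900/2900)^0.36 = 1.000^0.36 = 1.000
Ratio = 1.358 × 1.000 = 1.358
D_Moon = 1.358 × 2.31 km = 3.14 km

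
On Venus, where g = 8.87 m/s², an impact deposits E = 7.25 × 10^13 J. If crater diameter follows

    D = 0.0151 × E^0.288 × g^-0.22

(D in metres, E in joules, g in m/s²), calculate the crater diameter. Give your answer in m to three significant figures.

E^0.288 = (7.25 × 10^13)^0.288 = 9.812 × 10^3
g^-0.22 = 8.87^-0.22 = 0.6187
D = 0.0151 × 9.812 × 10^3 × 0.6187 = 91.67 m

D ≈ 91.7 m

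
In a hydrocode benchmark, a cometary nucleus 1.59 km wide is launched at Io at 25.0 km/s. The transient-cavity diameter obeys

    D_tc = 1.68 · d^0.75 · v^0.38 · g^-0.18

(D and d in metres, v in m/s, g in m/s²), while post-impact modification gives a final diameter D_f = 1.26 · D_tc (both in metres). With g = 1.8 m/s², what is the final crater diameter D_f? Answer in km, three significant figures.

In SI: d = 1590 m, v = 25000 m/s.
d^0.75 = 1590^0.75 = 251.8
v^0.38 = 25000^0.38 = 46.90
g^-0.18 = 1.8^-0.18 = 0.8996
D_tc = 1.68 × 251.8 × 46.90 × 0.8996 = 17850 m
D_f = 1.26 × 17850 = 22491 m
     = 22.49 km

D_f ≈ 22.5 km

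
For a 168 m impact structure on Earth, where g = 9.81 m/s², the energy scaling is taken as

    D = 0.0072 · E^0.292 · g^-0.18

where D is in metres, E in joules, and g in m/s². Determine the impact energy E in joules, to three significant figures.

E ≈ 3.72 × 10^15 J

Rearranging: E = [D / (0.0072 · g^-0.18)]^(1/0.292).
g^-0.18 = 9.81^-0.18 = 0.6630
D / (0.0072 × 0.6630) = 168 / (4.774 × 10^-3) = 3.519 × 10^4
E = (3.519 × 10^4)^3.4247 = 3.716 × 10^15 J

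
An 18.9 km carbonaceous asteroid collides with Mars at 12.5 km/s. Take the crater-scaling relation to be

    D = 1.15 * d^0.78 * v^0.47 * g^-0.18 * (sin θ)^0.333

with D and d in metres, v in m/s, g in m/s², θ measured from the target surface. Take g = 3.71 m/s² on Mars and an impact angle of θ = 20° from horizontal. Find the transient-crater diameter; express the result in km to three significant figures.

D ≈ 116 km

In SI units: d = 18900 m, v = 12500 m/s.
d^0.78 = 18900^0.78 = 2166
v^0.47 = 12500^0.47 = 84.25
g^-0.18 = 3.71^-0.18 = 0.7898
(sin 20°)^0.333 = 0.3420^0.333 = 0.6996
D = 1.15 × 2166 × 84.25 × 0.7898 × 0.6996 = 1.160 × 10^5 m
   = 116.0 km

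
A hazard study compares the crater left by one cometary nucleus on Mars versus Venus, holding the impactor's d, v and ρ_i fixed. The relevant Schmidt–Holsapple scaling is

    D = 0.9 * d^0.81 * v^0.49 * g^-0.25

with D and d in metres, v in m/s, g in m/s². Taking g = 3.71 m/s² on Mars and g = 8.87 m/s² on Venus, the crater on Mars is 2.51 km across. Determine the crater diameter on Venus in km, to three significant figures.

All impactor-dependent factors cancel in the ratio, leaving D_Venus/D_Mars = (g_Venus/g_Mars)^-0.25.
(8.87/3.71)^-0.25 = 2.391^-0.25 = 0.8042
D_Venus = 0.8042 × 2.51 km = 2.02 km

D ≈ 2.02 km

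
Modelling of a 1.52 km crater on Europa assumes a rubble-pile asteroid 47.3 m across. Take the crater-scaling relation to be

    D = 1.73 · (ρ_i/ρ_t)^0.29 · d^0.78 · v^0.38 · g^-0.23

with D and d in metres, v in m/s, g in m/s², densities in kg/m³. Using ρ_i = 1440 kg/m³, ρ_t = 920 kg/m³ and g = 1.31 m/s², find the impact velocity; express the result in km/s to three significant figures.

v ≈ 17.0 km/s

Rearranging for v: v = [D / (1.73 · (1440/920)^0.29 · 47.3^0.78 · 1.31^-0.23)]^(1/0.38).
D = 1520 m.
(1440/920)^0.29 = 1.139
47.3^0.78 = 20.25
1.31^-0.23 = 0.9398
Denominator = 1.73 × 1.139 × 20.25 × 0.9398 = 37.50
D / 37.50 = 1520 / 37.50 = 40.53
v = 40.53^(1/0.38) = 40.53^2.6316 = 17023 m/s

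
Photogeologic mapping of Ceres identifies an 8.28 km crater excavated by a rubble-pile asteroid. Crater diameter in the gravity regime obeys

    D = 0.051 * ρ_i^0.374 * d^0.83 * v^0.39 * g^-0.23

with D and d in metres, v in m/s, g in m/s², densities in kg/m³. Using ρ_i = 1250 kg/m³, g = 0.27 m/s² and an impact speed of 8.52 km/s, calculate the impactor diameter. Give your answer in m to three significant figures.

d ≈ 755 m

Rearranging for d: d = [D / (0.051 · 1250^0.374 · 8520^0.39 · 0.27^-0.23)]^(1/0.83).
D = 8280 m.
1250^0.374 = 14.40
8520^0.39 = 34.11
0.27^-0.23 = 1.351
Denominator = 0.051 × 14.40 × 34.11 × 1.351 = 33.84
D / 33.84 = 8280 / 33.84 = 244.7
d = 244.7^(1/0.83) = 244.7^1.2048 = 754.8 m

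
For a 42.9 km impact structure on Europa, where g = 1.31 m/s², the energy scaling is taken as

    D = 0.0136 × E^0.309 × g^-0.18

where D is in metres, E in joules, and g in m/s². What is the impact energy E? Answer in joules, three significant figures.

Rearranging: E = [D / (0.0136 · g^-0.18)]^(1/0.309).
D = 42900 m.
g^-0.18 = 1.31^-0.18 = 0.9526
D / (0.0136 × 0.9526) = 42900 / (0.01296) = 3.310 × 10^6
E = (3.310 × 10^6)^3.2362 = 1.257 × 10^21 J

E ≈ 1.26 × 10^21 J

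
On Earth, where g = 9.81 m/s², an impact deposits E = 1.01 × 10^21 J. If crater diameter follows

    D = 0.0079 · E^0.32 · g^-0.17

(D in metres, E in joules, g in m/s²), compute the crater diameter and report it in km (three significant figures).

E^0.32 = (1.01 × 10^21)^0.32 = 5.265 × 10^6
g^-0.17 = 9.81^-0.17 = 0.6783
D = 0.0079 × 5.265 × 10^6 × 0.6783 = 28213 m
   = 28.21 km

D ≈ 28.2 km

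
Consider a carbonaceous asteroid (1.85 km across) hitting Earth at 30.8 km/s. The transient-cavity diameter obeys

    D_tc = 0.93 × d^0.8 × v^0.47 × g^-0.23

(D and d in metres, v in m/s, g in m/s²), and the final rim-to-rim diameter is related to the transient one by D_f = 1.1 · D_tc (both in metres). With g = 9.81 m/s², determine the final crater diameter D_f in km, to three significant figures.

In SI: d = 1850 m, v = 30800 m/s.
d^0.8 = 1850^0.8 = 410.9
v^0.47 = 30800^0.47 = 128.7
g^-0.23 = 9.81^-0.23 = 0.5914
D_tc = 0.93 × 410.9 × 128.7 × 0.5914 = 29090 m
D_f = 1.1 × 29090 = 31999 m
     = 32.00 km

D_f ≈ 32.0 km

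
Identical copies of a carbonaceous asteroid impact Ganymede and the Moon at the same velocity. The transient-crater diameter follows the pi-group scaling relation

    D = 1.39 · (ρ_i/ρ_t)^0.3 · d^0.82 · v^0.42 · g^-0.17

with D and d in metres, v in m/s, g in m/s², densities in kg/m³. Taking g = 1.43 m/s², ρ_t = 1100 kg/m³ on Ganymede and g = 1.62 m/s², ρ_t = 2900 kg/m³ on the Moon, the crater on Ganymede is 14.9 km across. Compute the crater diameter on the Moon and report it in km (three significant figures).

The impactor-only factors (d, v, ρ_i) cancel in the ratio, leaving D_Moon/D_Ganymede = (g_Moon/g_Ganymede)^-0.17 · (ρ_t,Ganymede/ρ_t,Moon)^0.3.
(1.62/1.43)^-0.17 = 1.133^-0.17 = 0.9790
(1100/2900)^0.3 = 0.3793^0.3 = 0.7476
Ratio = 0.9790 × 0.7476 = 0.7319
D_Moon = 0.7319 × 14.9 km = 10.9 km

D ≈ 10.9 km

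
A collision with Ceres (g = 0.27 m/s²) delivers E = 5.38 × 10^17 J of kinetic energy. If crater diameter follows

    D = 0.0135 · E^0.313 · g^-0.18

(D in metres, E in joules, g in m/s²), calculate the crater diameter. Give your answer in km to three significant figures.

E^0.313 = (5.38 × 10^17)^0.313 = 3.546 × 10^5
g^-0.18 = 0.27^-0.18 = 1.266
D = 0.0135 × 3.546 × 10^5 × 1.266 = 6060 m
   = 6.060 km

D ≈ 6.06 km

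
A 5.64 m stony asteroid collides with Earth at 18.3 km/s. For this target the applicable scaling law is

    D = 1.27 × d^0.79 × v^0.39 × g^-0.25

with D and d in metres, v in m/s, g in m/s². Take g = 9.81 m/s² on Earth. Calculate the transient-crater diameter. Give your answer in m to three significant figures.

D ≈ 129 m

In SI units: v = 18300 m/s.
d^0.79 = 5.64^0.79 = 3.922
v^0.39 = 18300^0.39 = 45.96
g^-0.25 = 9.81^-0.25 = 0.5650
D = 1.27 × 3.922 × 45.96 × 0.5650 = 129.3 m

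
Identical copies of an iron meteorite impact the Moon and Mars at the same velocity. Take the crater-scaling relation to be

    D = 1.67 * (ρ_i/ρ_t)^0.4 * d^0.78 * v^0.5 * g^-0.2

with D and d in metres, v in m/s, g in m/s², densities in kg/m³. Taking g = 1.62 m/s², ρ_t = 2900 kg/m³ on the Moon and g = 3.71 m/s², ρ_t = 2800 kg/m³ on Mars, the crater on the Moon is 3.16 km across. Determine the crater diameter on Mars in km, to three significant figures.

D ≈ 2.72 km

The impactor-only factors (d, v, ρ_i) cancel in the ratio, leaving D_Mars/D_Moon = (g_Mars/g_Moon)^-0.2 · (ρ_t,Moon/ρ_t,Mars)^0.4.
(3.71/1.62)^-0.2 = 2.290^-0.2 = 0.8473
(2900/2800)^0.4 = 1.036^0.4 = 1.014
Ratio = 0.8473 × 1.014 = 0.8592
D_Mars = 0.8592 × 3.16 km = 2.72 km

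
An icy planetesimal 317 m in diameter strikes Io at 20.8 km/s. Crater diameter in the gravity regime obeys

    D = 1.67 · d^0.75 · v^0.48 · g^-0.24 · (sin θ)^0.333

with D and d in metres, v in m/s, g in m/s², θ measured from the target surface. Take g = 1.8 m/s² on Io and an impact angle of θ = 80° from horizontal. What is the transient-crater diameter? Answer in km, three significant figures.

D ≈ 12.8 km

In SI units: v = 20800 m/s.
d^0.75 = 317^0.75 = 75.13
v^0.48 = 20800^0.48 = 118.2
g^-0.24 = 1.8^-0.24 = 0.8684
(sin 80°)^0.333 = 0.9848^0.333 = 0.9949
D = 1.67 × 75.13 × 118.2 × 0.8684 × 0.9949 = 12813 m
   = 12.81 km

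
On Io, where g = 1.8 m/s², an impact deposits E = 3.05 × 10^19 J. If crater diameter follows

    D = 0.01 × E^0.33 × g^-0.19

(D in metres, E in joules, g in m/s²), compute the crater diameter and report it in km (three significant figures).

D ≈ 24.1 km

E^0.33 = (3.05 × 10^19)^0.33 = 2.690 × 10^6
g^-0.19 = 1.8^-0.19 = 0.8943
D = 0.01 × 2.690 × 10^6 × 0.8943 = 24057 m
   = 24.06 km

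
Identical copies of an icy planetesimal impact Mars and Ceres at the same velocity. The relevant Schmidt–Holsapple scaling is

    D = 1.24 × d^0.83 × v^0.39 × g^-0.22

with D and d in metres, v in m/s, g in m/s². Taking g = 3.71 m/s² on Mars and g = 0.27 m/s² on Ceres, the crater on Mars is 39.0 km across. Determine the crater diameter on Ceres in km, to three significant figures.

D ≈ 69.4 km

All impactor-dependent factors cancel in the ratio, leaving D_Ceres/D_Mars = (g_Ceres/g_Mars)^-0.22.
(0.27/3.71)^-0.22 = 0.07278^-0.22 = 1.780
D_Ceres = 1.780 × 39.0 km = 69.4 km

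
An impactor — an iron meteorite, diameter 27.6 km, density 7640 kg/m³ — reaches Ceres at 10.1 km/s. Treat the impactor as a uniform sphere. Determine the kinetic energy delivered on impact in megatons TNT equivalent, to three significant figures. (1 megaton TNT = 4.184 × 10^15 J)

E ≈ 1.03 × 10^9 Mt TNT

d = 27600 m; v = 10100 m/s.
Mass m = (π/6) ρ d³ = (π/6) × 7640 × (27600)³ = 8.410 × 10^16 kg
E = ½ m v² = 0.5 × 8.410 × 10^16 × (10100)² = 4.290 × 10^24 J
   = 4.290 × 10^24 / 4.184×10^15 = 1.025 × 10^9 Mt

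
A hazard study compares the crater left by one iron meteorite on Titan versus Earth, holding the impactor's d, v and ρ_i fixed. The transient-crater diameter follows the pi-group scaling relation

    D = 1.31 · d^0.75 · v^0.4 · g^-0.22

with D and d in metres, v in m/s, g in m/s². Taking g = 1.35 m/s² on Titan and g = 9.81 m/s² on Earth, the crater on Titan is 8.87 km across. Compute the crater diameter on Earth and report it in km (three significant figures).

All impactor-dependent factors cancel in the ratio, leaving D_Earth/D_Titan = (g_Earth/g_Titan)^-0.22.
(9.81/1.35)^-0.22 = 7.267^-0.22 = 0.6464
D_Earth = 0.6464 × 8.87 km = 5.73 km

D ≈ 5.73 km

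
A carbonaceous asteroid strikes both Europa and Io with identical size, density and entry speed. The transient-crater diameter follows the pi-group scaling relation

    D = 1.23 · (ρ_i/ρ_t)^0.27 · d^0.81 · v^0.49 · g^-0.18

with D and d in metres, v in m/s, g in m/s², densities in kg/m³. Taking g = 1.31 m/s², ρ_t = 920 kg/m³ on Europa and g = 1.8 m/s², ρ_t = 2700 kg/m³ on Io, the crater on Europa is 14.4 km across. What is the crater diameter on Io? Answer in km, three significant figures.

The impactor-only factors (d, v, ρ_i) cancel in the ratio, leaving D_Io/D_Europa = (g_Io/g_Europa)^-0.18 · (ρ_t,Europa/ρ_t,Io)^0.27.
(1.8/1.31)^-0.18 = 1.374^-0.18 = 0.9444
(920/2700)^0.27 = 0.3407^0.27 = 0.7477
Ratio = 0.9444 × 0.7477 = 0.7061
D_Io = 0.7061 × 14.4 km = 10.2 km

D ≈ 10.2 km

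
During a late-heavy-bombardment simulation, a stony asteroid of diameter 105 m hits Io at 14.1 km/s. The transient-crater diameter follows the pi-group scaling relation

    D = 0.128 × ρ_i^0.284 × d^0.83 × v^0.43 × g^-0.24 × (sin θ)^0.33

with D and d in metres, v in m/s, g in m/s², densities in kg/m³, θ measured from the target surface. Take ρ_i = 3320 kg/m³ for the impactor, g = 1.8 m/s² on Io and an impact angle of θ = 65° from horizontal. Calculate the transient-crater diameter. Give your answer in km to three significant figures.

In SI units: v = 14100 m/s.
ρ_i^0.284 = 3320^0.284 = 10.00
d^0.83 = 105^0.83 = 47.60
v^0.43 = 14100^0.43 = 60.84
g^-0.24 = 1.8^-0.24 = 0.8684
(sin 65°)^0.33 = 0.9063^0.33 = 0.9681
D = 0.128 × 10.00 × 47.60 × 60.84 × 0.8684 × 0.9681 = 3116 m
   = 3.116 km

D ≈ 3.12 km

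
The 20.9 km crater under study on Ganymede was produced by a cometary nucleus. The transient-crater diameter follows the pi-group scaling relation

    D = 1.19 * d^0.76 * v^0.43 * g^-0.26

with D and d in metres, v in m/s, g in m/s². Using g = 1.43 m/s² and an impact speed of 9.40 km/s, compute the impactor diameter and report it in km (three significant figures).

d ≈ 2.46 km

Rearranging for d: d = [D / (1.19 · 9400^0.43 · 1.43^-0.26)]^(1/0.76).
D = 20900 m.
9400^0.43 = 51.10
1.43^-0.26 = 0.9112
Denominator = 1.19 × 51.10 × 0.9112 = 55.41
D / 55.41 = 20900 / 55.41 = 377.2
d = 377.2^(1/0.76) = 377.2^1.3158 = 2456 m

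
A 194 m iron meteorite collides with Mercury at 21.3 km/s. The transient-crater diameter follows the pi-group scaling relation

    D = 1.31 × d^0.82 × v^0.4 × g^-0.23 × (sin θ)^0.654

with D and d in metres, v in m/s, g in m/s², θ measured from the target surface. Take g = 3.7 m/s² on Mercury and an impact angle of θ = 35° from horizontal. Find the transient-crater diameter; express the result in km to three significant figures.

In SI units: v = 21300 m/s.
d^0.82 = 194^0.82 = 75.16
v^0.4 = 21300^0.4 = 53.87
g^-0.23 = 3.7^-0.23 = 0.7401
(sin 35°)^0.654 = 0.5736^0.654 = 0.6952
D = 1.31 × 75.16 × 53.87 × 0.7401 × 0.6952 = 2729 m
   = 2.729 km

D ≈ 2.73 km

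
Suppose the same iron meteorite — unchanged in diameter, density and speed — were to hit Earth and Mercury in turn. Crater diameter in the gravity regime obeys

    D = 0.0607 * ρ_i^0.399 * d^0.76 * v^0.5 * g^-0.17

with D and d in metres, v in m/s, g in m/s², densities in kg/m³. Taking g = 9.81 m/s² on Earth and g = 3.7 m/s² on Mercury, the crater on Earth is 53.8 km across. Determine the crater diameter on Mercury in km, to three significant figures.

All impactor-dependent factors cancel in the ratio, leaving D_Mercury/D_Earth = (g_Mercury/g_Earth)^-0.17.
(3.7/9.81)^-0.17 = 0.3772^-0.17 = 1.180
D_Mercury = 1.180 × 53.8 km = 63.5 km

D ≈ 63.5 km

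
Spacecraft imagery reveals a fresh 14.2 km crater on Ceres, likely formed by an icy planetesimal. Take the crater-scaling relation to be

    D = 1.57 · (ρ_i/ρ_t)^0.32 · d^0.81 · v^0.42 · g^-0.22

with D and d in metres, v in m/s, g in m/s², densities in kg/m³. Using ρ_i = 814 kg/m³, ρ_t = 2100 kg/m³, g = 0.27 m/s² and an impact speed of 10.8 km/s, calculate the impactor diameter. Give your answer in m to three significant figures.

d ≈ 633 m

Rearranging for d: d = [D / (1.57 · (814/2100)^0.32 · 10800^0.42 · 0.27^-0.22)]^(1/0.81).
D = 14200 m.
(814/2100)^0.32 = 0.7384
10800^0.42 = 49.44
0.27^-0.22 = 1.334
Denominator = 1.57 × 0.7384 × 49.44 × 1.334 = 76.46
D / 76.46 = 14200 / 76.46 = 185.7
d = 185.7^(1/0.81) = 185.7^1.2346 = 632.5 m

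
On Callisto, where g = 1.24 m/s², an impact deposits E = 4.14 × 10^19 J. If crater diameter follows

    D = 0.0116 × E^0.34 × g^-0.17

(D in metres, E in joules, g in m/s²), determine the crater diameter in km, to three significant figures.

D ≈ 52.3 km

E^0.34 = (4.14 × 10^19)^0.34 = 4.675 × 10^6
g^-0.17 = 1.24^-0.17 = 0.9641
D = 0.0116 × 4.675 × 10^6 × 0.9641 = 52283 m
   = 52.28 km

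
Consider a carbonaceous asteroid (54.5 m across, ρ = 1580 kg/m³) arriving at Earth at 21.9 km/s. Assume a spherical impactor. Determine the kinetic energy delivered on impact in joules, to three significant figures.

v = 21900 m/s.
Mass m = (π/6) ρ d³ = (π/6) × 1580 × (54.5)³ = 1.339 × 10^8 kg
E = ½ m v² = 0.5 × 1.339 × 10^8 × (21900)² = 3.211 × 10^16 J

E ≈ 3.21 × 10^16 J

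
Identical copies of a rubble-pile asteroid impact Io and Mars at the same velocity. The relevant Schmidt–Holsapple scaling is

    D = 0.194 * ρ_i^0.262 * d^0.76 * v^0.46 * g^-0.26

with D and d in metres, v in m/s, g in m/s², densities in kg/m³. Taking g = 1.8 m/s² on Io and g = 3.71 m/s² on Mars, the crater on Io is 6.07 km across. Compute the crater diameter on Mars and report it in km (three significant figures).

All impactor-dependent factors cancel in the ratio, leaving D_Mars/D_Io = (g_Mars/g_Io)^-0.26.
(3.71/1.8)^-0.26 = 2.061^-0.26 = 0.8286
D_Mars = 0.8286 × 6.07 km = 5.03 km

D ≈ 5.03 km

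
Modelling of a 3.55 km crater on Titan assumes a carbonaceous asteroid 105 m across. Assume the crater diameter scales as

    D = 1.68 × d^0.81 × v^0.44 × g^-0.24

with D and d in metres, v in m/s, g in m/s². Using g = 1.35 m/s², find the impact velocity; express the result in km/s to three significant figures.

Rearranging for v: v = [D / (1.68 · 105^0.81 · 1.35^-0.24)]^(1/0.44).
D = 3550 m.
105^0.81 = 43.37
1.35^-0.24 = 0.9305
Denominator = 1.68 × 43.37 × 0.9305 = 67.80
D / 67.80 = 3550 / 67.80 = 52.36
v = 52.36^(1/0.44) = 52.36^2.2727 = 8068 m/s

v ≈ 8.07 km/s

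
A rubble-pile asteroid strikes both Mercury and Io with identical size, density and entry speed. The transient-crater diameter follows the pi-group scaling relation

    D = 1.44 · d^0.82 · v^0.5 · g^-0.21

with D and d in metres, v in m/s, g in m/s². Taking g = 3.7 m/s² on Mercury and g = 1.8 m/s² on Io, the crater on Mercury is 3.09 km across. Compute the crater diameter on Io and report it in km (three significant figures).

D ≈ 3.59 km

All impactor-dependent factors cancel in the ratio, leaving D_Io/D_Mercury = (g_Io/g_Mercury)^-0.21.
(1.8/3.7)^-0.21 = 0.4865^-0.21 = 1.163
D_Io = 1.163 × 3.09 km = 3.59 km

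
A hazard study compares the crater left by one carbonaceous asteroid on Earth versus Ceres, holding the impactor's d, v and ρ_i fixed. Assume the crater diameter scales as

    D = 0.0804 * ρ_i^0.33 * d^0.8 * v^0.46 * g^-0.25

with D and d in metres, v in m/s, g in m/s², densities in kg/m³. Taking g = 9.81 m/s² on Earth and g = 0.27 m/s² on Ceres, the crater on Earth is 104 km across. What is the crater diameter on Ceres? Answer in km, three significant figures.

All impactor-dependent factors cancel in the ratio, leaving D_Ceres/D_Earth = (g_Ceres/g_Earth)^-0.25.
(0.27/9.81)^-0.25 = 0.02752^-0.25 = 2.455
D_Ceres = 2.455 × 104 km = 255 km

D ≈ 255 km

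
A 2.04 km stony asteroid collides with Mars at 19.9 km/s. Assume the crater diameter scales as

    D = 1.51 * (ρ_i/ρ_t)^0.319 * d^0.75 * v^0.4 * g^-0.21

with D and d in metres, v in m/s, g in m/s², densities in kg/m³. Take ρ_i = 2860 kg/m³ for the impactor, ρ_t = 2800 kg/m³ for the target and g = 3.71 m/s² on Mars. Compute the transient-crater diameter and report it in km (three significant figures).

D ≈ 18.4 km

In SI units: d = 2040 m, v = 19900 m/s.
(ρ_i/ρ_t)^0.319 = (2860/2800)^0.319 = 1.007
d^0.75 = 2040^0.75 = 303.5
v^0.4 = 19900^0.4 = 52.43
g^-0.21 = 3.71^-0.21 = 0.7593
D = 1.51 × 1.007 × 303.5 × 52.43 × 0.7593 = 18372 m
   = 18.37 km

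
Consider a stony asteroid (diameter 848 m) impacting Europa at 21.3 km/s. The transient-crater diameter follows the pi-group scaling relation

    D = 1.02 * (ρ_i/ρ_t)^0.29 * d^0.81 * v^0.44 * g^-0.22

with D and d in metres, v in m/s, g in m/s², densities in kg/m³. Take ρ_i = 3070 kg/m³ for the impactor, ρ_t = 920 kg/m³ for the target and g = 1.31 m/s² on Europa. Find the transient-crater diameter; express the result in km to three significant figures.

D ≈ 25.8 km

In SI units: v = 21300 m/s.
(ρ_i/ρ_t)^0.29 = (3070/920)^0.29 = 1.418
d^0.81 = 848^0.81 = 235.5
v^0.44 = 21300^0.44 = 80.26
g^-0.22 = 1.31^-0.22 = 0.9423
D = 1.02 × 1.418 × 235.5 × 80.26 × 0.9423 = 25761 m
   = 25.76 km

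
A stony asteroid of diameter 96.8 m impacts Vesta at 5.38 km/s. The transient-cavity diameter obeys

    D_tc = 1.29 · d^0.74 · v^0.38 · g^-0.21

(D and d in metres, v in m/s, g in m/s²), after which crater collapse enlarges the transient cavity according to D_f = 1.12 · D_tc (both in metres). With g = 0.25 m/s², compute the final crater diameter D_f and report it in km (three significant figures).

D_f ≈ 1.49 km

v = 5380 m/s.
d^0.74 = 96.8^0.74 = 29.48
v^0.38 = 5380^0.38 = 26.16
g^-0.21 = 0.25^-0.21 = 1.338
D_tc = 1.29 × 29.48 × 26.16 × 1.338 = 1331 m
D_f = 1.12 × 1331 = 1491 m
     = 1.491 km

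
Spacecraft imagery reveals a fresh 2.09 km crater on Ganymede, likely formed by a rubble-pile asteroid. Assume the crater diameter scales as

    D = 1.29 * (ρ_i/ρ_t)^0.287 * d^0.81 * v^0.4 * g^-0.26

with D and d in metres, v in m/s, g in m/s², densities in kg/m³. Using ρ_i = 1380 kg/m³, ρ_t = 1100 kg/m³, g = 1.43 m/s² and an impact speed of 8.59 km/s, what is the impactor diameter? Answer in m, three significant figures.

Rearranging for d: d = [D / (1.29 · (1380/1100)^0.287 · 8590^0.4 · 1.43^-0.26)]^(1/0.81).
D = 2090 m.
(1380/1100)^0.287 = 1.067
8590^0.4 = 37.46
1.43^-0.26 = 0.9112
Denominator = 1.29 × 1.067 × 37.46 × 0.9112 = 46.98
D / 46.98 = 2090 / 46.98 = 44.49
d = 44.49^(1/0.81) = 44.49^1.2346 = 108.4 m

d ≈ 108 m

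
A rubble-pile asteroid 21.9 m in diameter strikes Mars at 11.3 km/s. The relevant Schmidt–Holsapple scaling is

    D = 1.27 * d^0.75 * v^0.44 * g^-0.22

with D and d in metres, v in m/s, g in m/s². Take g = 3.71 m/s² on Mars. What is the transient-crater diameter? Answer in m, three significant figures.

D ≈ 585 m

In SI units: v = 11300 m/s.
d^0.75 = 21.9^0.75 = 10.12
v^0.44 = 11300^0.44 = 60.72
g^-0.22 = 3.71^-0.22 = 0.7494
D = 1.27 × 10.12 × 60.72 × 0.7494 = 584.8 m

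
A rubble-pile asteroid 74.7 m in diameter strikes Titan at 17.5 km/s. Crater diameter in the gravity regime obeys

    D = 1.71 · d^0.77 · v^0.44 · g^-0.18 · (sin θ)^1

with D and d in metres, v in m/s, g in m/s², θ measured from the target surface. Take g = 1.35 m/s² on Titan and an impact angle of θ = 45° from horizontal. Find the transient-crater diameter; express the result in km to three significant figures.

In SI units: v = 17500 m/s.
d^0.77 = 74.7^0.77 = 27.70
v^0.44 = 17500^0.44 = 73.61
g^-0.18 = 1.35^-0.18 = 0.9474
(sin 45°)^1 = 0.7071^1 = 0.7071
D = 1.71 × 27.70 × 73.61 × 0.9474 × 0.7071 = 2336 m
   = 2.336 km

D ≈ 2.34 km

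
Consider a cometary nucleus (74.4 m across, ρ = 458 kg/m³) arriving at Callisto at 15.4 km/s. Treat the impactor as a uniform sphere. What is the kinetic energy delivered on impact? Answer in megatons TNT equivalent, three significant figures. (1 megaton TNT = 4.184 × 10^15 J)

E ≈ 2.80 Mt TNT

v = 15400 m/s.
Mass m = (π/6) ρ d³ = (π/6) × 458 × (74.4)³ = 9.876 × 10^7 kg
E = ½ m v² = 0.5 × 9.876 × 10^7 × (15400)² = 1.171 × 10^16 J
   = 1.171 × 10^16 / 4.184×10^15 = 2.799 Mt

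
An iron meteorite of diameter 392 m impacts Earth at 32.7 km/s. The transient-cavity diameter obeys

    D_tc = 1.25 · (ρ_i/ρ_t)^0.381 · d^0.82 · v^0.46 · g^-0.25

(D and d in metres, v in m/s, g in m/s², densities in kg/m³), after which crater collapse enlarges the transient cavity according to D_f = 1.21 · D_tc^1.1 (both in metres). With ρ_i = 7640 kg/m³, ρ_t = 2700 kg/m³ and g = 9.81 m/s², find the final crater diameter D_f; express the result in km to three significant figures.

v = 32700 m/s.
(ρ_i/ρ_t)^0.381 = (7640/2700)^0.381 = 1.486
d^0.82 = 392^0.82 = 133.8
v^0.46 = 32700^0.46 = 119.3
g^-0.25 = 9.81^-0.25 = 0.5650
D_tc = 1.25 × 1.486 × 133.8 × 119.3 × 0.5650 = 16750 m
D_f = 1.21 × (16750)^1.1 = 53605 m
     = 53.60 km

D_f ≈ 53.6 km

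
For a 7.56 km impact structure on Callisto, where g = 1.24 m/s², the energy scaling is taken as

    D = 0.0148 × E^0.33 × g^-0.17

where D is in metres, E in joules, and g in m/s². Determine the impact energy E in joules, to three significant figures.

Rearranging: E = [D / (0.0148 · g^-0.17)]^(1/0.33).
D = 7560 m.
g^-0.17 = 1.24^-0.17 = 0.9641
D / (0.0148 × 0.9641) = 7560 / (0.01427) = 5.298 × 10^5
E = (5.298 × 10^5)^3.0303 = 2.217 × 10^17 J

E ≈ 2.22 × 10^17 J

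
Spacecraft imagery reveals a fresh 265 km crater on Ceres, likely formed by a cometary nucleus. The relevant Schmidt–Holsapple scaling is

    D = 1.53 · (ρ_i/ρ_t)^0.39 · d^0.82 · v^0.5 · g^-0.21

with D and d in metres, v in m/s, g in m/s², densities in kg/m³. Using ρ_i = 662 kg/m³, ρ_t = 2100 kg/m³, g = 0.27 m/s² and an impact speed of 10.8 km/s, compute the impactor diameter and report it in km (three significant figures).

d ≈ 10.5 km

Rearranging for d: d = [D / (1.53 · (662/2100)^0.39 · 10800^0.5 · 0.27^-0.21)]^(1/0.82).
D = 265000 m.
(662/2100)^0.39 = 0.6375
10800^0.5 = 103.9
0.27^-0.21 = 1.316
Denominator = 1.53 × 0.6375 × 103.9 × 1.316 = 133.4
D / 133.4 = 265000 / 133.4 = 1987
d = 1987^(1/0.82) = 1987^1.2195 = 10523 m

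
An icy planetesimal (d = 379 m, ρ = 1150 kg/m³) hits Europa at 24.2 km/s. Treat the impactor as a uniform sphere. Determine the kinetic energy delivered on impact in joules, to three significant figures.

v = 24200 m/s.
Mass m = (π/6) ρ d³ = (π/6) × 1150 × (379)³ = 3.278 × 10^10 kg
E = ½ m v² = 0.5 × 3.278 × 10^10 × (24200)² = 9.599 × 10^18 J

E ≈ 9.60 × 10^18 J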